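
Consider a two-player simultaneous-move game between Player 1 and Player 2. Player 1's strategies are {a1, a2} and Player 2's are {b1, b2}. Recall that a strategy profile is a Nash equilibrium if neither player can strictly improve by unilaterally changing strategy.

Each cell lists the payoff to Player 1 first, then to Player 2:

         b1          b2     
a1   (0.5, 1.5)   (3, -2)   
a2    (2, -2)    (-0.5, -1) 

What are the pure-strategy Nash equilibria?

none

(a1, b1): Player 1 prefers a2 (2 > 0.5) — not an equilibrium.
(a1, b2): Player 2 prefers b1 (1.5 > -2) — not an equilibrium.
(a2, b1): Player 2 prefers b2 (-1 > -2) — not an equilibrium.
(a2, b2): Player 1 prefers a1 (3 > -0.5) — not an equilibrium.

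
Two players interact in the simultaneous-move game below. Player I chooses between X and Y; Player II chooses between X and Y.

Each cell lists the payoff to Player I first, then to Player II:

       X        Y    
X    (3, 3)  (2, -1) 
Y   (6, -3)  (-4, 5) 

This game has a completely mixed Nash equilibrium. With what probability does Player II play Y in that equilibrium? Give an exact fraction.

1/3

Let y be the probability that Player II plays X. In a completely mixed equilibrium, Player I must be indifferent between X and Y.
Player I's expected payoff from X is 3y + 2(1−y); from Y it is 6y − 4(1−y).
Setting these equal: y + 2 = 10y − 4, so y = 2/3.
Therefore Player II plays Y with probability 1 − 2/3 = 1/3.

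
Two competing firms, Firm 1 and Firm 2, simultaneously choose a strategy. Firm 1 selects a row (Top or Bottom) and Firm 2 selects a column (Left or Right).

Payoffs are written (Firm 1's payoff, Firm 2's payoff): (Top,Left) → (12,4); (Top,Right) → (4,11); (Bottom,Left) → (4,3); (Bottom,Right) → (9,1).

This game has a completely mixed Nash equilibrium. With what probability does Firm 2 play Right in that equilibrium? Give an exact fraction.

8/13

Let c be the probability that Firm 2 plays Left. In a completely mixed equilibrium, Firm 1 must be indifferent between Top and Bottom.
Firm 1's expected payoff from Top is 12c + 4(1−c); from Bottom it is 4c + 9(1−c).
Setting these equal: 8c + 4 = −5c + 9, so c = 5/13.
Therefore Firm 2 plays Right with probability 1 − 5/13 = 8/13.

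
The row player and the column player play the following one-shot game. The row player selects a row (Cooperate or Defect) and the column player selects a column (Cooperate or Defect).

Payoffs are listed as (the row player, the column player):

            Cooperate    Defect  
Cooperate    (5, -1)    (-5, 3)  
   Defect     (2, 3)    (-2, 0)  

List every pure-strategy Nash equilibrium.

(Cooperate, Cooperate): the column player prefers Defect (3 > -1) — not an equilibrium.
(Cooperate, Defect): the row player prefers Defect (-2 > -5) — not an equilibrium.
(Defect, Cooperate): the row player prefers Cooperate (5 > 2) — not an equilibrium.
(Defect, Defect): the column player prefers Cooperate (3 > 0) — not an equilibrium.

none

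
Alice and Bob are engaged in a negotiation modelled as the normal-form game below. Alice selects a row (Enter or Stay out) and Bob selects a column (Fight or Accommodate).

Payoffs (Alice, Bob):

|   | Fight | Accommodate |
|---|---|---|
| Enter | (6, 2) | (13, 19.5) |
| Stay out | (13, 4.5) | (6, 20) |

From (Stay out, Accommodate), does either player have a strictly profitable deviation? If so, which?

Alice

Alice at (Stay out, Accommodate) earns 6; deviating to Enter yields 13 — a strict improvement.
Bob earns 20; deviating to Fight yields 4.5 — not better.
Only Alice has a strictly profitable deviation.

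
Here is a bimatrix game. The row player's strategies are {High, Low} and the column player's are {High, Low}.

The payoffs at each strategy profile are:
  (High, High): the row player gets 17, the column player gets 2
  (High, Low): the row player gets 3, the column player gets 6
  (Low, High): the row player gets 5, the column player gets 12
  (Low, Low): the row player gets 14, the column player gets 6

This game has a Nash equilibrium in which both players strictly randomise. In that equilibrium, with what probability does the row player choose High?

Let r be the probability that the row player plays High. In a completely mixed equilibrium, the column player must be indifferent between High and Low.
The column player's expected payoff from High is 2r + 12(1−r); from Low it is 6r + 6(1−r).
Setting these equal: −10r + 12 = 6, so r = 3/5.

3/5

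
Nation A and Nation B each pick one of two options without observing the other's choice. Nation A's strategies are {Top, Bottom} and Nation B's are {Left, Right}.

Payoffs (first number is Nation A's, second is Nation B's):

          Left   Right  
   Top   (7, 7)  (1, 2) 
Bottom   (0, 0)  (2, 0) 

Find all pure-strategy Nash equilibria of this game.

(Top, Left): Nation A gets 7 ≥ 0 from Bottom, and Nation B gets 7 ≥ 2 from Right — Nash equilibrium.
(Top, Right): Nation A prefers Bottom (2 > 1); Nation B prefers Left (7 > 2) — not an equilibrium.
(Bottom, Left): Nation A prefers Top (7 > 0) — not an equilibrium.
(Bottom, Right): Nation A gets 2 ≥ 1 from Top, and Nation B gets 0 ≥ 0 from Left — Nash equilibrium.

(Top, Left) and (Bottom, Right)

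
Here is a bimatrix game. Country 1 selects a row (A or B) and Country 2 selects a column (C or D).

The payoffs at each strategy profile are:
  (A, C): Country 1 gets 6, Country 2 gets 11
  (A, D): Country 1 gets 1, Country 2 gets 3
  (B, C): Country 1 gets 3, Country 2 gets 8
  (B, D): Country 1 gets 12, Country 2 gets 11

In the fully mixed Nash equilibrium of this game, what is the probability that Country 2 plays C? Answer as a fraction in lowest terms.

11/14

Let y be the probability that Country 2 plays C. In a completely mixed equilibrium, Country 1 must be indifferent between A and B.
Country 1's expected payoff from A is 6y + (1−y); from B it is 3y + 12(1−y).
Setting these equal: 5y + 1 = −9y + 12, so y = 11/14.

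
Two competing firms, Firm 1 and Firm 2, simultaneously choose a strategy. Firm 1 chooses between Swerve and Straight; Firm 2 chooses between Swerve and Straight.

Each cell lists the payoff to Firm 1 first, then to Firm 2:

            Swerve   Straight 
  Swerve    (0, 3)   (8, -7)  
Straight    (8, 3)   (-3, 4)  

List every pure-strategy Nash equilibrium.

none

(Swerve, Swerve): Firm 1 prefers Straight (8 > 0) — not an equilibrium.
(Swerve, Straight): Firm 2 prefers Swerve (3 > -7) — not an equilibrium.
(Straight, Swerve): Firm 2 prefers Straight (4 > 3) — not an equilibrium.
(Straight, Straight): Firm 1 prefers Swerve (8 > -3) — not an equilibrium.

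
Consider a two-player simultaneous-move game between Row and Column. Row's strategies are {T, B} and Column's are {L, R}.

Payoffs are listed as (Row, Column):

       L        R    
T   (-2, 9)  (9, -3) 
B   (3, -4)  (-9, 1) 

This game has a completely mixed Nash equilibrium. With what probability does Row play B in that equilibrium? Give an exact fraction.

Let x be the probability that Row plays T. In a completely mixed equilibrium, Column must be indifferent between L and R.
Column's expected payoff from L is 9x − 4(1−x); from R it is −3x + (1−x).
Setting these equal: 13x − 4 = −4x + 1, so x = 5/17.
Therefore Row plays B with probability 1 − 5/17 = 12/17.

12/17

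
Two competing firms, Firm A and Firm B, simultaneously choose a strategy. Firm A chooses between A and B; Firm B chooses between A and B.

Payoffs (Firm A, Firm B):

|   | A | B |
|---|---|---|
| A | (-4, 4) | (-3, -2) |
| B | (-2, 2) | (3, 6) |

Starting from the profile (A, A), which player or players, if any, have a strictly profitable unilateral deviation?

Firm A

Firm A at (A, A) earns -4; deviating to B yields -2 — a strict improvement.
Firm B earns 4; deviating to B yields -2 — not better.
Only Firm A has a strictly profitable deviation.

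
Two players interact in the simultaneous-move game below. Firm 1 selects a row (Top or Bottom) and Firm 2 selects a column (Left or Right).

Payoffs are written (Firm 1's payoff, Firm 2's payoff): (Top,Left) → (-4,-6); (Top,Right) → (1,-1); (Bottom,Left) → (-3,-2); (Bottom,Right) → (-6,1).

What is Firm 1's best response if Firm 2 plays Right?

Top

Against Right, Firm 1 earns 1 from Top and -6 from Bottom.
So Top is the best response.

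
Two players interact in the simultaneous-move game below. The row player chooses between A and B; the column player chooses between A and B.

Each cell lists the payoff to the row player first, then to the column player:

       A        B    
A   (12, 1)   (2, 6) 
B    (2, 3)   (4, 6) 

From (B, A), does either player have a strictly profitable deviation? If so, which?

Both

The row player at (B, A) earns 2; deviating to A yields 12 — a strict improvement.
The column player earns 3; deviating to B yields 6 — a strict improvement.
Both the row player and the column player have strictly profitable deviations.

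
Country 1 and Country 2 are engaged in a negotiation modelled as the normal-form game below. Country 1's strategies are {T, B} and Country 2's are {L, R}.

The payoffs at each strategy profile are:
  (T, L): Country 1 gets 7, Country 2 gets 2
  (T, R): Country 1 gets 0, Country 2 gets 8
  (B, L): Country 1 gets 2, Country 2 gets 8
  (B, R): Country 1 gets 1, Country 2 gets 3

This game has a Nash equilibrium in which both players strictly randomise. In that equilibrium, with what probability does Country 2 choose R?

Let y be the probability that Country 2 plays L. In a completely mixed equilibrium, Country 1 must be indifferent between T and B.
Country 1's expected payoff from T is 7y; from B it is 2y + (1−y).
Setting these equal: 7y = y + 1, so y = 1/6.
Therefore Country 2 plays R with probability 1 − 1/6 = 5/6.

5/6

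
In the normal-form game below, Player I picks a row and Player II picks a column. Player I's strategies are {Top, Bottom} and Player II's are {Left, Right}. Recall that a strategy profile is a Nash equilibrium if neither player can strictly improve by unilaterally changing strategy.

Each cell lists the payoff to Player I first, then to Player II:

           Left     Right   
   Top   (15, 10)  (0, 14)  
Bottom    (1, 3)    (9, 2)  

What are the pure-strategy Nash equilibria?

none

(Top, Left): Player II prefers Right (14 > 10) — not an equilibrium.
(Top, Right): Player I prefers Bottom (9 > 0) — not an equilibrium.
(Bottom, Left): Player I prefers Top (15 > 1) — not an equilibrium.
(Bottom, Right): Player II prefers Left (3 > 2) — not an equilibrium.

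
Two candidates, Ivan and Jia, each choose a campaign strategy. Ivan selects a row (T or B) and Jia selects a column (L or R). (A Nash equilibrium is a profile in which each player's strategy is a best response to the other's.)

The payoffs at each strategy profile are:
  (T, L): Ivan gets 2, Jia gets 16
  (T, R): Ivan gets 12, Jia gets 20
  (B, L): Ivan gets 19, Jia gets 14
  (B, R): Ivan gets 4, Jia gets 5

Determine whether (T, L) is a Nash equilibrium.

At (T, L), Ivan earns 2; switching to B would give 19, so Ivan would deviate.
Jia earns 16; switching to R would give 20, so Jia would deviate.
Since at least one player can profitably deviate, this is not a Nash equilibrium.

No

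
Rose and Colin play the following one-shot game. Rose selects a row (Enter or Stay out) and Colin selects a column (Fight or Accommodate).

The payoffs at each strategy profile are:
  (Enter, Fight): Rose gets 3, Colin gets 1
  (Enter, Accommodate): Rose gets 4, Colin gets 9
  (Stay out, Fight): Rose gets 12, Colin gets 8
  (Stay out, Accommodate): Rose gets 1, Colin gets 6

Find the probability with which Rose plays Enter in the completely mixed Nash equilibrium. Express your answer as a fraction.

1/5

Let p be the probability that Rose plays Enter. In a completely mixed equilibrium, Colin must be indifferent between Fight and Accommodate.
Colin's expected payoff from Fight is p + 8(1−p); from Accommodate it is 9p + 6(1−p).
Setting these equal: −7p + 8 = 3p + 6, so p = 1/5.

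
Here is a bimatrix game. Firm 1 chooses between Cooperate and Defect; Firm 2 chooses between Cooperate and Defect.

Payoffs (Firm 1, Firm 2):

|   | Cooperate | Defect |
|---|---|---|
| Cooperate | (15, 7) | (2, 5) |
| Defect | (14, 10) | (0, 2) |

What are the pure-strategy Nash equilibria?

(Cooperate, Cooperate): Firm 1 gets 15 ≥ 14 from Defect, and Firm 2 gets 7 ≥ 5 from Defect — Nash equilibrium.
(Cooperate, Defect): Firm 2 prefers Cooperate (7 > 5) — not an equilibrium.
(Defect, Cooperate): Firm 1 prefers Cooperate (15 > 14) — not an equilibrium.
(Defect, Defect): Firm 1 prefers Cooperate (2 > 0); Firm 2 prefers Cooperate (10 > 2) — not an equilibrium.

(Cooperate, Cooperate)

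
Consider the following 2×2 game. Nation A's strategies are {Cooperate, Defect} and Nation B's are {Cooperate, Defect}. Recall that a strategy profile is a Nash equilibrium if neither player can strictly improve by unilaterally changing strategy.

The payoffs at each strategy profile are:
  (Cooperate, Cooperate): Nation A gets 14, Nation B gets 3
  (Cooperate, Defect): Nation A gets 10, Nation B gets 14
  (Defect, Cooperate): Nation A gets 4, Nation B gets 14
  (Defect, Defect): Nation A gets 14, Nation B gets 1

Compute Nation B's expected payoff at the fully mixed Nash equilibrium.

First find p, the probability Nation A plays Cooperate, from Nation B's indifference between Cooperate and Defect: 3p + 14(1−p) = 14p + (1−p), giving p = 13/24.
Since Nation B is indifferent in equilibrium, Nation B's expected payoff equals the payoff from either column against (13/24, 11/24). Using Cooperate: 3(13/24) + 14(11/24) = 193/24.

193/24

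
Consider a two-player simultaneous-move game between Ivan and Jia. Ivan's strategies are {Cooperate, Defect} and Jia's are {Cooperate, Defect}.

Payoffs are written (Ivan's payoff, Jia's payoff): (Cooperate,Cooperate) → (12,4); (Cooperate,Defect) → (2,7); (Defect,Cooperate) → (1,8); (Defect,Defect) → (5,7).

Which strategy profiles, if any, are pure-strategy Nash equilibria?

none

(Cooperate, Cooperate): Jia prefers Defect (7 > 4) — not an equilibrium.
(Cooperate, Defect): Ivan prefers Defect (5 > 2) — not an equilibrium.
(Defect, Cooperate): Ivan prefers Cooperate (12 > 1) — not an equilibrium.
(Defect, Defect): Jia prefers Cooperate (8 > 7) — not an equilibrium.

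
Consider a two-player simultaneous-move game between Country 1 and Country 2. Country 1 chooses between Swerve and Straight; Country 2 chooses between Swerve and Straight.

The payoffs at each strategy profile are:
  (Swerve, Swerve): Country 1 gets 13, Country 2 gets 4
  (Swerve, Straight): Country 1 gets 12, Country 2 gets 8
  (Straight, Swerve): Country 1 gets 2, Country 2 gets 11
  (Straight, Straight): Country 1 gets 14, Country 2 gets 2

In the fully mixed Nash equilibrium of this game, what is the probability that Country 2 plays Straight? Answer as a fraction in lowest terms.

11/13

Let y be the probability that Country 2 plays Swerve. In a completely mixed equilibrium, Country 1 must be indifferent between Swerve and Straight.
Country 1's expected payoff from Swerve is 13y + 12(1−y); from Straight it is 2y + 14(1−y).
Setting these equal: y + 12 = −12y + 14, so y = 2/13.
Therefore Country 2 plays Straight with probability 1 − 2/13 = 11/13.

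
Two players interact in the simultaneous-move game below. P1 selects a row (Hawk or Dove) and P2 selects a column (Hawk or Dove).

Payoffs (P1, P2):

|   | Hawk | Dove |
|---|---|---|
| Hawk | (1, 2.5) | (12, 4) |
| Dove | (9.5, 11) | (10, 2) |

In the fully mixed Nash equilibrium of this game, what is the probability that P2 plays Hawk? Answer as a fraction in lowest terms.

4/21

Let c be the probability that P2 plays Hawk. In a completely mixed equilibrium, P1 must be indifferent between Hawk and Dove.
P1's expected payoff from Hawk is c + 12(1−c); from Dove it is 9.5c + 10(1−c).
Setting these equal: −11c + 12 = −0.5c + 10, so c = 4/21.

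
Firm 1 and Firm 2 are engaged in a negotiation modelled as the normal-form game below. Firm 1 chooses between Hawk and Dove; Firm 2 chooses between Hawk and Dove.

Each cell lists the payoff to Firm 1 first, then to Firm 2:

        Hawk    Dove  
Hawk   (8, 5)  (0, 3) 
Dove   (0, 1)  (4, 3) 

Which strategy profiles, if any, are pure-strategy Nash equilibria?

(Hawk, Hawk): Firm 1 gets 8 ≥ 0 from Dove, and Firm 2 gets 5 ≥ 3 from Dove — Nash equilibrium.
(Hawk, Dove): Firm 1 prefers Dove (4 > 0); Firm 2 prefers Hawk (5 > 3) — not an equilibrium.
(Dove, Hawk): Firm 1 prefers Hawk (8 > 0); Firm 2 prefers Dove (3 > 1) — not an equilibrium.
(Dove, Dove): Firm 1 gets 4 ≥ 0 from Hawk, and Firm 2 gets 3 ≥ 1 from Hawk — Nash equilibrium.

(Hawk, Hawk) and (Dove, Dove)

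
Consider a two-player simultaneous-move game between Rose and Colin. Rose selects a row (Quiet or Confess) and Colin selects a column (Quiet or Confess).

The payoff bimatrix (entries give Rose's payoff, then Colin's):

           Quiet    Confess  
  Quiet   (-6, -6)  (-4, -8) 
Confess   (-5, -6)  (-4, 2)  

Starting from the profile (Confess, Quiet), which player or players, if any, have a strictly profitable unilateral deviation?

Colin

Rose at (Confess, Quiet) earns -5; deviating to Quiet yields -6 — not better.
Colin earns -6; deviating to Confess yields 2 — a strict improvement.
Only Colin has a strictly profitable deviation.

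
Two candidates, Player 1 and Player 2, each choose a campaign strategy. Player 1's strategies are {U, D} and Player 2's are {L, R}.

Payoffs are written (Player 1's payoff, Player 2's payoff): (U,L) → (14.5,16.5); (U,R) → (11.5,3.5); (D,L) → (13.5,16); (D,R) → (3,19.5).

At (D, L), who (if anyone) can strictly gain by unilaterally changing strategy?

Player 1 at (D, L) earns 13.5; deviating to U yields 14.5 — a strict improvement.
Player 2 earns 16; deviating to R yields 19.5 — a strict improvement.
Both Player 1 and Player 2 have strictly profitable deviations.

Both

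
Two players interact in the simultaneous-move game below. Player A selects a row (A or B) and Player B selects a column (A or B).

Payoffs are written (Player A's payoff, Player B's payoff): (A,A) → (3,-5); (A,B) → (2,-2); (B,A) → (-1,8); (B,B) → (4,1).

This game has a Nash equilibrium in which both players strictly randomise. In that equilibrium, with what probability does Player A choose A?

Let x be the probability that Player A plays A. In a completely mixed equilibrium, Player B must be indifferent between A and B.
Player B's expected payoff from A is −5x + 8(1−x); from B it is −2x + (1−x).
Setting these equal: −13x + 8 = −3x + 1, so x = 7/10.

7/10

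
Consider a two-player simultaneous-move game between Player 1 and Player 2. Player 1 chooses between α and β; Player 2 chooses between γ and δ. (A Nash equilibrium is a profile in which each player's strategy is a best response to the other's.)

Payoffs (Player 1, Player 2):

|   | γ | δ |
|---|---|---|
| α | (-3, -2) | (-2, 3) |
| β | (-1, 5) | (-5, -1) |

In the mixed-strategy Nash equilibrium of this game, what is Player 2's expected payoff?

First find x, the probability Player 1 plays α, from Player 2's indifference between γ and δ: −2x + 5(1−x) = 3x − (1−x), giving x = 6/11.
Since Player 2 is indifferent in equilibrium, Player 2's expected payoff equals the payoff from either column against (6/11, 5/11). Using γ: −2(6/11) + 5(5/11) = 13/11.

13/11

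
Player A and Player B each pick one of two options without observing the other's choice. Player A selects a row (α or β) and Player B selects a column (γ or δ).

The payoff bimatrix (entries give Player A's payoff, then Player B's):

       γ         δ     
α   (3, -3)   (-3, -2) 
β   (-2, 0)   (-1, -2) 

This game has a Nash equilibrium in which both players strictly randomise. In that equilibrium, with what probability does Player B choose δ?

Let c be the probability that Player B plays γ. In a completely mixed equilibrium, Player A must be indifferent between α and β.
Player A's expected payoff from α is 3c − 3(1−c); from β it is −2c − (1−c).
Setting these equal: 6c − 3 = −c − 1, so c = 2/7.
Therefore Player B plays δ with probability 1 − 2/7 = 5/7.

5/7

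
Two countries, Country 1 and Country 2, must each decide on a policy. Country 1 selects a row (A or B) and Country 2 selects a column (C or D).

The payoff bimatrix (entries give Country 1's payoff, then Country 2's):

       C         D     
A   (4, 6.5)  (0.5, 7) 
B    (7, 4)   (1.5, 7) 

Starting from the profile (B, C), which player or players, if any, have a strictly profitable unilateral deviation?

Country 2

Country 1 at (B, C) earns 7; deviating to A yields 4 — not better.
Country 2 earns 4; deviating to D yields 7 — a strict improvement.
Only Country 2 has a strictly profitable deviation.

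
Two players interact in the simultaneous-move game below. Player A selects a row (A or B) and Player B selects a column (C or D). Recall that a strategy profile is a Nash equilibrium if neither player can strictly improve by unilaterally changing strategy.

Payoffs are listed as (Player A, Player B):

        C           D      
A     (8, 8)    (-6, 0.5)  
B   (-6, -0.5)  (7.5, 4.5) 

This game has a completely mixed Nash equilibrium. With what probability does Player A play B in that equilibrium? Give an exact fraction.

Let p be the probability that Player A plays A. In a completely mixed equilibrium, Player B must be indifferent between C and D.
Player B's expected payoff from C is 8p − 0.5(1−p); from D it is 0.5p + 4.5(1−p).
Setting these equal: 8.5p − 0.5 = −4p + 4.5, so p = 2/5.
Therefore Player A plays B with probability 1 − 2/5 = 3/5.

3/5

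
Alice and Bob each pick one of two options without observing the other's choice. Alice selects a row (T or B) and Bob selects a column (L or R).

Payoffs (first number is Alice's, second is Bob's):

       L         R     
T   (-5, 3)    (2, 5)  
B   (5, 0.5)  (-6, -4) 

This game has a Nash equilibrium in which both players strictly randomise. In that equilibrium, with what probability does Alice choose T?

9/13

Let r be the probability that Alice plays T. In a completely mixed equilibrium, Bob must be indifferent between L and R.
Bob's expected payoff from L is 3r + 0.5(1−r); from R it is 5r − 4(1−r).
Setting these equal: 2.5r + 0.5 = 9r − 4, so r = 9/13.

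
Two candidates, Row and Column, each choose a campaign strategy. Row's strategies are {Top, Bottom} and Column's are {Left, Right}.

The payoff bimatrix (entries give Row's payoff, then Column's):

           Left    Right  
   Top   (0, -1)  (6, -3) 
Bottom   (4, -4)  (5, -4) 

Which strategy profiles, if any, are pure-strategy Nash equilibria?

(Bottom, Left)

(Top, Left): Row prefers Bottom (4 > 0) — not an equilibrium.
(Top, Right): Column prefers Left (-1 > -3) — not an equilibrium.
(Bottom, Left): Row gets 4 ≥ 0 from Top, and Column gets -4 ≥ -4 from Right — Nash equilibrium.
(Bottom, Right): Row prefers Top (6 > 5) — not an equilibrium.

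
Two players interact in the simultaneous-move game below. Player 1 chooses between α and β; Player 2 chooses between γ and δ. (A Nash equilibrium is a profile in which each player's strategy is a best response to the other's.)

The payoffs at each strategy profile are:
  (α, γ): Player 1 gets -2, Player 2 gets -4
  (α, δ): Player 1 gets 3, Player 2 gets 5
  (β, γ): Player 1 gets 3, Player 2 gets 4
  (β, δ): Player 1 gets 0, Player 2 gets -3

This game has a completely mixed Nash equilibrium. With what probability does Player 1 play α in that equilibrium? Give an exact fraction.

Let p be the probability that Player 1 plays α. In a completely mixed equilibrium, Player 2 must be indifferent between γ and δ.
Player 2's expected payoff from γ is −4p + 4(1−p); from δ it is 5p − 3(1−p).
Setting these equal: −8p + 4 = 8p − 3, so p = 7/16.

7/16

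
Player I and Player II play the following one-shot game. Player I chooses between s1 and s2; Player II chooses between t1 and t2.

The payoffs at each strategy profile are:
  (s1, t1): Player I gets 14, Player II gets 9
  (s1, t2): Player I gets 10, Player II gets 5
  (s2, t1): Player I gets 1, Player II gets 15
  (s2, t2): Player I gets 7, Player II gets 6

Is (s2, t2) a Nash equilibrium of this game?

At (s2, t2), Player I earns 7; switching to s1 would give 10, so Player I would deviate.
Player II earns 6; switching to t1 would give 15, so Player II would deviate.
Since at least one player can profitably deviate, this is not a Nash equilibrium.

No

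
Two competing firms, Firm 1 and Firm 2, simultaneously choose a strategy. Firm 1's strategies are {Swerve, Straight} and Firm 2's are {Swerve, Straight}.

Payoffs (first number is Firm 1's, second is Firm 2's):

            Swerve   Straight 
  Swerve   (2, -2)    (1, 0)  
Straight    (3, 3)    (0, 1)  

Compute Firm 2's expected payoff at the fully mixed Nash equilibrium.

First find p, the probability Firm 1 plays Swerve, from Firm 2's indifference between Swerve and Straight: −2p + 3(1−p) = (1−p), giving p = 1/2.
Since Firm 2 is indifferent in equilibrium, Firm 2's expected payoff equals the payoff from either column against (1/2, 1/2). Using Swerve: −2(1/2) + 3(1/2) = 1/2.

1/2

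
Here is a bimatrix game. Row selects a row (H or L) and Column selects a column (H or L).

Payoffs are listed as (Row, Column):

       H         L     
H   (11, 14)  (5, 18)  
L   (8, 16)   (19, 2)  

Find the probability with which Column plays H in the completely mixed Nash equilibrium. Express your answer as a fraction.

14/17

Let y be the probability that Column plays H. In a completely mixed equilibrium, Row must be indifferent between H and L.
Row's expected payoff from H is 11y + 5(1−y); from L it is 8y + 19(1−y).
Setting these equal: 6y + 5 = −11y + 19, so y = 14/17.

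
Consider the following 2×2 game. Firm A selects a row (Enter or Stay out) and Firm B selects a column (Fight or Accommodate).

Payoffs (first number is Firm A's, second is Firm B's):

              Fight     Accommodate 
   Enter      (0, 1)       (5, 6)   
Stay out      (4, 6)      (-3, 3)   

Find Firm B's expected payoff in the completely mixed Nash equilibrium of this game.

First find x, the probability Firm A plays Enter, from Firm B's indifference between Fight and Accommodate: x + 6(1−x) = 6x + 3(1−x), giving x = 3/8.
Since Firm B is indifferent in equilibrium, Firm B's expected payoff equals the payoff from either column against (3/8, 5/8). Using Fight: (3/8) + 6(5/8) = 33/8.

33/8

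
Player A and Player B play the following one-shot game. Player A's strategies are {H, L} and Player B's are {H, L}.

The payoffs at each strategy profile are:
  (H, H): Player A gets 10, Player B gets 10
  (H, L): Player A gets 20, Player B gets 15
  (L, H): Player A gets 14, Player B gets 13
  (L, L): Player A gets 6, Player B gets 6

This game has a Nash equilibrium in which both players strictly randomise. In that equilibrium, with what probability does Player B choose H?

7/9

Let y be the probability that Player B plays H. In a completely mixed equilibrium, Player A must be indifferent between H and L.
Player A's expected payoff from H is 10y + 20(1−y); from L it is 14y + 6(1−y).
Setting these equal: −10y + 20 = 8y + 6, so y = 7/9.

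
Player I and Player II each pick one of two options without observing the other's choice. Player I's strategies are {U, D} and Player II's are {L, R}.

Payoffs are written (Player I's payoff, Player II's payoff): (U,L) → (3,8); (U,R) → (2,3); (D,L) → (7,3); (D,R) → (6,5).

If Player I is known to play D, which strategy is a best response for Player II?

R

Against D, Player II earns 3 from L and 5 from R.
So R is the best response.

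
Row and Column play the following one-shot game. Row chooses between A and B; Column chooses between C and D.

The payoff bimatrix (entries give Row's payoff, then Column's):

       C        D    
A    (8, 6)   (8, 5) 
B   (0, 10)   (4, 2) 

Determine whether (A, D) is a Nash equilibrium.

At (A, D), Row earns 8; switching to B would give 4, so Row has no profitable deviation.
Column earns 5; switching to C would give 6, so Column would deviate.
Since at least one player can profitably deviate, this is not a Nash equilibrium.

No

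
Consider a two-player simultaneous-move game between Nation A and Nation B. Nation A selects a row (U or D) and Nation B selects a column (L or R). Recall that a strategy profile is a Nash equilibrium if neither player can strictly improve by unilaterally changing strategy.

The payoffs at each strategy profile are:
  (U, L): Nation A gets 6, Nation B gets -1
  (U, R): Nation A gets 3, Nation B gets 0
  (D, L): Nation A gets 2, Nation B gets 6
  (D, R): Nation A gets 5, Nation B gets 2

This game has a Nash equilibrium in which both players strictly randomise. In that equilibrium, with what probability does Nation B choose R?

2/3

Let c be the probability that Nation B plays L. In a completely mixed equilibrium, Nation A must be indifferent between U and D.
Nation A's expected payoff from U is 6c + 3(1−c); from D it is 2c + 5(1−c).
Setting these equal: 3c + 3 = −3c + 5, so c = 1/3.
Therefore Nation B plays R with probability 1 − 1/3 = 2/3.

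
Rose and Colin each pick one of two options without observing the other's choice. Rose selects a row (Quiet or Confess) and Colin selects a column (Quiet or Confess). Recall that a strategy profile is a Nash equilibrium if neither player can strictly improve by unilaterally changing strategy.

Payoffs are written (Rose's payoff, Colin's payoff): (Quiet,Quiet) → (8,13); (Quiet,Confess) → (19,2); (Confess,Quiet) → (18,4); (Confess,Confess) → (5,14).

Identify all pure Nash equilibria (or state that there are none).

none

(Quiet, Quiet): Rose prefers Confess (18 > 8) — not an equilibrium.
(Quiet, Confess): Colin prefers Quiet (13 > 2) — not an equilibrium.
(Confess, Quiet): Colin prefers Confess (14 > 4) — not an equilibrium.
(Confess, Confess): Rose prefers Quiet (19 > 5) — not an equilibrium.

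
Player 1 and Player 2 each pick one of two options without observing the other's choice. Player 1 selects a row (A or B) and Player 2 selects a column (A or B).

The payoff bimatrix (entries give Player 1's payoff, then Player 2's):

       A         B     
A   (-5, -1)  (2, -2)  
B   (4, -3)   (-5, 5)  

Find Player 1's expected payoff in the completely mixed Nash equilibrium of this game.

First find y, the probability Player 2 plays A, from Player 1's indifference between A and B: −5y + 2(1−y) = 4y − 5(1−y), giving y = 7/16.
Since Player 1 is indifferent in equilibrium, Player 1's expected payoff equals the payoff from either row against (7/16, 9/16). Using A: −5(7/16) + 2(9/16) = -17/16.

-17/16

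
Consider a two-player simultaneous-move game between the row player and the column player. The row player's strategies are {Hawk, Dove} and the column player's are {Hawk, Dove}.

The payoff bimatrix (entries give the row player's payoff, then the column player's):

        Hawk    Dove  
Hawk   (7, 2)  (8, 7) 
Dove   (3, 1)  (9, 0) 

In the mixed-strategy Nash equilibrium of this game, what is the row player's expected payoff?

39/5

First find y, the probability the column player plays Hawk, from the row player's indifference between Hawk and Dove: 7y + 8(1−y) = 3y + 9(1−y), giving y = 1/5.
Since the row player is indifferent in equilibrium, the row player's expected payoff equals the payoff from either row against (1/5, 4/5). Using Hawk: 7(1/5) + 8(4/5) = 39/5.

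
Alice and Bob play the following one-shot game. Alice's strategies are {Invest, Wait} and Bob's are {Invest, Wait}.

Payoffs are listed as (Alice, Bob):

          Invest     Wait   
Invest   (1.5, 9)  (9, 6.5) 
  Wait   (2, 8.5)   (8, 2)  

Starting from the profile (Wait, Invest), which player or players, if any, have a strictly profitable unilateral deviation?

Alice at (Wait, Invest) earns 2; deviating to Invest yields 1.5 — not better.
Bob earns 8.5; deviating to Wait yields 2 — not better.
Neither player can strictly improve; the profile is a Nash equilibrium.

Neither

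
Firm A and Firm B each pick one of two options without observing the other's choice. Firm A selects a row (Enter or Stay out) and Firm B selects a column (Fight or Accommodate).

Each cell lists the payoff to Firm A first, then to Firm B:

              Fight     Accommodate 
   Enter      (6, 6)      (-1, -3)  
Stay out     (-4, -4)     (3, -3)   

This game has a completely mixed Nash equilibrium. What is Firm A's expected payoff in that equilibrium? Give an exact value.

First find q, the probability Firm B plays Fight, from Firm A's indifference between Enter and Stay out: 6q − (1−q) = −4q + 3(1−q), giving q = 2/7.
Since Firm A is indifferent in equilibrium, Firm A's expected payoff equals the payoff from either row against (2/7, 5/7). Using Enter: 6(2/7) − (5/7) = 1.

1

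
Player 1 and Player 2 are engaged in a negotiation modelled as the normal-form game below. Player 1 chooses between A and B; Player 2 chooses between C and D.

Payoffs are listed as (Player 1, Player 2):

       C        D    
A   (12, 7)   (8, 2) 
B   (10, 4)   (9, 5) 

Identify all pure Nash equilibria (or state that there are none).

(A, C) and (B, D)

(A, C): Player 1 gets 12 ≥ 10 from B, and Player 2 gets 7 ≥ 2 from D — Nash equilibrium.
(A, D): Player 1 prefers B (9 > 8); Player 2 prefers C (7 > 2) — not an equilibrium.
(B, C): Player 1 prefers A (12 > 10); Player 2 prefers D (5 > 4) — not an equilibrium.
(B, D): Player 1 gets 9 ≥ 8 from A, and Player 2 gets 5 ≥ 4 from C — Nash equilibrium.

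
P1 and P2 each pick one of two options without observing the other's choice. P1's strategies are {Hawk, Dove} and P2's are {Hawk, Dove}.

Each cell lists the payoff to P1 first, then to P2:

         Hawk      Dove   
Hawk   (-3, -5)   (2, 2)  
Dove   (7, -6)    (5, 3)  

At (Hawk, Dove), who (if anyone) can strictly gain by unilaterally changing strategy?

P1 at (Hawk, Dove) earns 2; deviating to Dove yields 5 — a strict improvement.
P2 earns 2; deviating to Hawk yields -5 — not better.
Only P1 has a strictly profitable deviation.

P1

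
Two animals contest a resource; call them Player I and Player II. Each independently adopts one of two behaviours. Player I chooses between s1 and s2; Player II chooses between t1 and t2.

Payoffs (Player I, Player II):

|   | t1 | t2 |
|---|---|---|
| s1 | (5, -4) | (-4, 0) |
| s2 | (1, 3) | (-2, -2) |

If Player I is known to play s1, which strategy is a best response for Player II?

Against s1, Player II earns -4 from t1 and 0 from t2.
So t2 is the best response.

t2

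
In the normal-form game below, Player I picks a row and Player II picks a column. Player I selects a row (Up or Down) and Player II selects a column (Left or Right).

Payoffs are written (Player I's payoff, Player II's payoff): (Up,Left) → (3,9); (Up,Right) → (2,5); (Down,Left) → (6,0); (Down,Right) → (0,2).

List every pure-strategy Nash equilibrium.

none

(Up, Left): Player I prefers Down (6 > 3) — not an equilibrium.
(Up, Right): Player II prefers Left (9 > 5) — not an equilibrium.
(Down, Left): Player II prefers Right (2 > 0) — not an equilibrium.
(Down, Right): Player I prefers Up (2 > 0) — not an equilibrium.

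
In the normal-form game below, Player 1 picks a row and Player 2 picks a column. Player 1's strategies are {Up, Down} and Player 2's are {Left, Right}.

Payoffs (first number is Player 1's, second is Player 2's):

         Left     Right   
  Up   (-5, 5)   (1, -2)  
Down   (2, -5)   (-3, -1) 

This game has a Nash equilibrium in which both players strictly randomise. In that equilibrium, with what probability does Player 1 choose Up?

Let x be the probability that Player 1 plays Up. In a completely mixed equilibrium, Player 2 must be indifferent between Left and Right.
Player 2's expected payoff from Left is 5x − 5(1−x); from Right it is −2x − (1−x).
Setting these equal: 10x − 5 = −x − 1, so x = 4/11.

4/11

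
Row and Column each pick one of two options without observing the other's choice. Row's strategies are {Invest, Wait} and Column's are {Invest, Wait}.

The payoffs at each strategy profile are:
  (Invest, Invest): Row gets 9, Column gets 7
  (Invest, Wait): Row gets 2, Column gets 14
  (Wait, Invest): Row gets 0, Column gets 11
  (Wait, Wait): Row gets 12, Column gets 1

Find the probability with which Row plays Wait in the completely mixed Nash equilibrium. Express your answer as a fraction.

7/17

Let x be the probability that Row plays Invest. In a completely mixed equilibrium, Column must be indifferent between Invest and Wait.
Column's expected payoff from Invest is 7x + 11(1−x); from Wait it is 14x + (1−x).
Setting these equal: −4x + 11 = 13x + 1, so x = 10/17.
Therefore Row plays Wait with probability 1 − 10/17 = 7/17.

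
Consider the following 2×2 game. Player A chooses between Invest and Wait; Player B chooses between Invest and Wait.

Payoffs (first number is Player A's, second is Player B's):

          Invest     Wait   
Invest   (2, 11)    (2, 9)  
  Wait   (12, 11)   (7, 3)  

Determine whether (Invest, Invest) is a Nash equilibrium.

No

At (Invest, Invest), Player A earns 2; switching to Wait would give 12, so Player A would deviate.
Player B earns 11; switching to Wait would give 9, so Player B has no profitable deviation.
Since at least one player can profitably deviate, this is not a Nash equilibrium.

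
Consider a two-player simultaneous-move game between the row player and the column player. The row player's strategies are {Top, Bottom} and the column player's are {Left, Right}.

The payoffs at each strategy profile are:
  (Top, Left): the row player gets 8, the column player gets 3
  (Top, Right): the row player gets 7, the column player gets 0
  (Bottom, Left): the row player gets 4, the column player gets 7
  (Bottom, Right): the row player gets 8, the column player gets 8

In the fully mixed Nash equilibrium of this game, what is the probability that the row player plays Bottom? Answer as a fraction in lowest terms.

3/4

Let p be the probability that the row player plays Top. In a completely mixed equilibrium, the column player must be indifferent between Left and Right.
The column player's expected payoff from Left is 3p + 7(1−p); from Right it is 8(1−p).
Setting these equal: −4p + 7 = −8p + 8, so p = 1/4.
Therefore the row player plays Bottom with probability 1 − 1/4 = 3/4.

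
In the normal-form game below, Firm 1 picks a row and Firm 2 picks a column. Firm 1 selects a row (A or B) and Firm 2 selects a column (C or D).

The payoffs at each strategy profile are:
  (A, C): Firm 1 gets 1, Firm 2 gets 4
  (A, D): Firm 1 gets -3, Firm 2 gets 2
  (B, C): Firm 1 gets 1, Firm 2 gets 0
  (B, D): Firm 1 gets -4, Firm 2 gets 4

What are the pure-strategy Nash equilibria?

(A, C): Firm 1 gets 1 ≥ 1 from B, and Firm 2 gets 4 ≥ 2 from D — Nash equilibrium.
(A, D): Firm 2 prefers C (4 > 2) — not an equilibrium.
(B, C): Firm 2 prefers D (4 > 0) — not an equilibrium.
(B, D): Firm 1 prefers A (-3 > -4) — not an equilibrium.

(A, C)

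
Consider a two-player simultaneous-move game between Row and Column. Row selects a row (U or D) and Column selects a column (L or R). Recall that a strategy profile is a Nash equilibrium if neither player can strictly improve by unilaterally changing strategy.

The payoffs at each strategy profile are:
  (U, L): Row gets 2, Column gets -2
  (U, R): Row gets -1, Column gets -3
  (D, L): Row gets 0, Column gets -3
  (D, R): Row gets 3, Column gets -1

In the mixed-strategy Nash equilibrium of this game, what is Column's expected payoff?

First find x, the probability Row plays U, from Column's indifference between L and R: −2x − 3(1−x) = −3x − (1−x), giving x = 2/3.
Since Column is indifferent in equilibrium, Column's expected payoff equals the payoff from either column against (2/3, 1/3). Using L: −2(2/3) − 3(1/3) = -7/3.

-7/3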